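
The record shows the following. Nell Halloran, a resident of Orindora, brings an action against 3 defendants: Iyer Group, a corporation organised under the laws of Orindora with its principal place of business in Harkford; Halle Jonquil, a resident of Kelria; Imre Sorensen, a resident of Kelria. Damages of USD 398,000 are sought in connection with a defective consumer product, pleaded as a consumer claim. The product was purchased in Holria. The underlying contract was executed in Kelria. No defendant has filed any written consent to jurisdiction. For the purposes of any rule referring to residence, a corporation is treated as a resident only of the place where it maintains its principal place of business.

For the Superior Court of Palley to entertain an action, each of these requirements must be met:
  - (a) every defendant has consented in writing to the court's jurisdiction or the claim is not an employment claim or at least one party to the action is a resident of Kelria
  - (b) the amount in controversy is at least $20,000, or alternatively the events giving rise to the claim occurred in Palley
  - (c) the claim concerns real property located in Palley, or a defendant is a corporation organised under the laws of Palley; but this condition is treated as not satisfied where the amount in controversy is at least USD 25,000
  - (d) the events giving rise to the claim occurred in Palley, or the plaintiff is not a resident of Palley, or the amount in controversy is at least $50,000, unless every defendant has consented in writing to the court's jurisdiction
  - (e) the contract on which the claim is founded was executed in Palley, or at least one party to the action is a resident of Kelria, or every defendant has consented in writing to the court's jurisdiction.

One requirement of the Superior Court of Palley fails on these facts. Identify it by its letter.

(c)

The Superior Court of Palley:
  (a) The claim is a consumer claim, not an employment claim, so this disjunct is met. Met.
  (b) The amount in controversy is USD 398,000, which meets the USD 20,000 floor, so this disjunct is met. Condition met.
  (c) The claim does not concern real property; the corporate defendant(s) are organised in Orindora, not Palley — every alternative fails. Not satisfied.
  (d) The plaintiff resides in Orindora, which is not Palley, which satisfies one of the alternatives. Condition met.
  (e) Halle Jonquil resides in Kelria, so this disjunct is met. Satisfied.
Only condition (c) fails.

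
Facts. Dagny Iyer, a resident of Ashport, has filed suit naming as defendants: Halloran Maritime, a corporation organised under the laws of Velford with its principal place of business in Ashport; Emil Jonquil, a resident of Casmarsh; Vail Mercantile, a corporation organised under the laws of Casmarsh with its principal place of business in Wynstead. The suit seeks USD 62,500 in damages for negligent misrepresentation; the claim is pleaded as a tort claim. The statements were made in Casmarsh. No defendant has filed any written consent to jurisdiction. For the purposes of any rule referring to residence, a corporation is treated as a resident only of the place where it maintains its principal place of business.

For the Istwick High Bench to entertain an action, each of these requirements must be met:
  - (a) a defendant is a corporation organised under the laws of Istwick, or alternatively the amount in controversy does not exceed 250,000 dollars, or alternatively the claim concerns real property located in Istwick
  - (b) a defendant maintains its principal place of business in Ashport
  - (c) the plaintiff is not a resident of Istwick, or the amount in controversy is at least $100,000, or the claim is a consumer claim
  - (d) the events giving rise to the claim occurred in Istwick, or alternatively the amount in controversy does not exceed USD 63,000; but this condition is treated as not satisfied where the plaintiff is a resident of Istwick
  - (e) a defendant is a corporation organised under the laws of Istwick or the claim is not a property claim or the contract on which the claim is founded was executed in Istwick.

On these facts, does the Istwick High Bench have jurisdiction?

The Istwick High Bench:
  (a) The amount in controversy is USD 62,500, within the $250,000 ceiling, which satisfies one of the alternatives. Satisfied.
  (b) Halloran Maritime has its principal place of business in Ashport. Satisfied.
  (c) The plaintiff resides in Ashport, which is not Istwick, so this disjunct is met. Met.
  (d) The amount in controversy is USD 62,500, within the 63,000 dollars ceiling, so this disjunct is met. The exception is not triggered, since the plaintiff resides in Ashport, not Istwick. Condition met.
  (e) The claim is a tort claim, not a property claim — that alternative is enough. Met.
  → Every requirement is satisfied — jurisdiction.

Yes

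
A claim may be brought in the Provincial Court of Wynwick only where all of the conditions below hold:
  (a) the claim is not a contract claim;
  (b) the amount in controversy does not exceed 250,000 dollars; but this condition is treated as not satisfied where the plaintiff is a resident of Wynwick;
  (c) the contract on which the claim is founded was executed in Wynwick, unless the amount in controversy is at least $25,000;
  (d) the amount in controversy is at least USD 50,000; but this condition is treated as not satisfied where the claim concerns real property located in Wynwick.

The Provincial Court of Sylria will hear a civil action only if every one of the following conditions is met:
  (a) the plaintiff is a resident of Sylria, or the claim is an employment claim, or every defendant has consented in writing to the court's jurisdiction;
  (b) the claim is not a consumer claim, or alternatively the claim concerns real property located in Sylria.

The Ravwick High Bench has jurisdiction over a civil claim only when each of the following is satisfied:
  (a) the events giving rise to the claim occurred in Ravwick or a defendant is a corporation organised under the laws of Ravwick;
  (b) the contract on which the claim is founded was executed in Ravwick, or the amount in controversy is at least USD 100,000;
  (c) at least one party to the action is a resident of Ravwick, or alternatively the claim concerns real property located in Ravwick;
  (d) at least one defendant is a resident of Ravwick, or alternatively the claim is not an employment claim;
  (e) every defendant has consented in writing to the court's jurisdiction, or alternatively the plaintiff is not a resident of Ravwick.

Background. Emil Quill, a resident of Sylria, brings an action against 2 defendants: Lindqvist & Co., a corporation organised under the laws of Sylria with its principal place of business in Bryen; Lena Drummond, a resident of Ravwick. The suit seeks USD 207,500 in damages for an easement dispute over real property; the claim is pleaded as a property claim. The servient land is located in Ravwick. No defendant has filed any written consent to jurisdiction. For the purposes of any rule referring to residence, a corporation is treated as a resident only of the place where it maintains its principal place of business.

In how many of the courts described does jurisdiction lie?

The Provincial Court of Wynwick:
  (a) The claim is a property claim, not a contract claim. Met.
  (b) The amount in controversy is USD 207,500, within the $250,000 ceiling. The exception is not triggered, since the plaintiff resides in Sylria, not Wynwick. Met.
  (c) No contract (and hence no place of execution) is alleged. The proviso rescues it, though: the amount in controversy is 207,500 dollars, which meets the 25,000 dollars floor. Met.
  (d) The amount in controversy is 207,500 dollars, which meets the 50,000 dollars floor. And the carve-out is inapplicable — the property lies in Ravwick, not Wynwick. Satisfied.
  → All conditions met; jurisdiction exists.
The Provincial Court of Sylria:
  (a) The plaintiff resides in Sylria, which satisfies one of the alternatives. Satisfied.
  (b) The claim is a property claim, not a consumer claim, so one alternative holds. Satisfied.
  → The court has jurisdiction.
The Ravwick High Bench:
  (a) The operative events occurred in Ravwick, so this disjunct is met. Satisfied.
  (b) The amount in controversy is 207,500 dollars, which meets the USD 100,000 floor, so one alternative holds. Satisfied.
  (c) Lena Drummond resides in Ravwick, so one alternative holds. Satisfied.
  (d) Lena Drummond resides in Ravwick, so one alternative holds. Met.
  (e) The plaintiff resides in Sylria, which is not Ravwick — that alternative is enough. Condition met.
  → Jurisdiction lies.
Courts with jurisdiction: the Provincial Court of Wynwick, the Provincial Court of Sylria, the Ravwick High Bench — 3 in total.

3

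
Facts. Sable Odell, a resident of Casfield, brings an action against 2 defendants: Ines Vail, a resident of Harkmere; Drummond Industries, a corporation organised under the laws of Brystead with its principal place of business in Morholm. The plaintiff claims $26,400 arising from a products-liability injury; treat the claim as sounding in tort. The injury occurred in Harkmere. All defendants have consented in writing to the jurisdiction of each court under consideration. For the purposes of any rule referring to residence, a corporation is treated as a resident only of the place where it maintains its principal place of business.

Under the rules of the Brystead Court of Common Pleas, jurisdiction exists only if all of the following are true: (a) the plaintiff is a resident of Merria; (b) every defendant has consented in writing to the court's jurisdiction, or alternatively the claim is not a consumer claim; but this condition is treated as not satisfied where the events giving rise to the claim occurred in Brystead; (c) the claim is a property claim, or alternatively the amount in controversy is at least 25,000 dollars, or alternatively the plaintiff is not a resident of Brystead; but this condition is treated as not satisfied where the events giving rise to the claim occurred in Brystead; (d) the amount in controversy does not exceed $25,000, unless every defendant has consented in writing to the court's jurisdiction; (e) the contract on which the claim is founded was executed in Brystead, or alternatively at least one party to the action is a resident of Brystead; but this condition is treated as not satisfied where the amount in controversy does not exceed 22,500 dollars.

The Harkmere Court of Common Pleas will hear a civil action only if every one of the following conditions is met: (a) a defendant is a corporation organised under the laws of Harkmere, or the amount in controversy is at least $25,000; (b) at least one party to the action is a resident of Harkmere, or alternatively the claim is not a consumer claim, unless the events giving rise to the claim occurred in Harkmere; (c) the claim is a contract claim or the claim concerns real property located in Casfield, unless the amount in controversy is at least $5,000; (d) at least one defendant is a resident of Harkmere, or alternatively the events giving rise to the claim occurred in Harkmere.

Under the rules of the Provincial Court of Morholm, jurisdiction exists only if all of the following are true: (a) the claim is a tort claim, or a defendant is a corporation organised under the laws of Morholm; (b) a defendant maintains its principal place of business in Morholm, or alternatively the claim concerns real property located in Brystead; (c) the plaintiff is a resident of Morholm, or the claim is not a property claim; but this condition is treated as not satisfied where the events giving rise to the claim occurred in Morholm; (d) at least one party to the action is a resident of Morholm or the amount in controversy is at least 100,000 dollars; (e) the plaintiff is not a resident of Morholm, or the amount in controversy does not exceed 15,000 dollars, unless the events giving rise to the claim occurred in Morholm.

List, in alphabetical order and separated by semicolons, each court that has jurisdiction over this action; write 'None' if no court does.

the Harkmere Court of Common Pleas; the Provincial Court of Morholm

The Brystead Court of Common Pleas:
  (a) The plaintiff resides in Casfield, not Merria. Condition not met.
  (b) Every defendant has filed written consent, so this disjunct is met. The carve-out does not apply: the operative events occurred in Harkmere, not Brystead. Met.
  (c) The amount in controversy is USD 26,400, which meets the $25,000 floor, so this disjunct is met. And the carve-out is inapplicable — the operative events occurred in Harkmere, not Brystead. Met.
  (d) The amount in controversy is USD 26,400, above the 25,000 dollars ceiling. But every defendant has filed written consent, and the 'unless' clause therefore excuses the requirement. Satisfied.
  (e) No contract (and hence no place of execution) is alleged; no party resides in Brystead — none of the alternatives is met. Not met.
  → The court lacks jurisdiction.
The Harkmere Court of Common Pleas:
  (a) The amount in controversy is USD 26,400, which meets the 25,000 dollars floor, which satisfies one of the alternatives. Met.
  (b) Ines Vail resides in Harkmere, which satisfies one of the alternatives. Satisfied.
  (c) The claim is a tort claim, not a contract claim; the claim does not concern real property — no alternative holds. However, the amount in controversy is $26,400, which meets the 5,000 dollars floor, so the 'unless' proviso supplies this condition. Condition met.
  (d) Ines Vail resides in Harkmere, so this disjunct is met. Satisfied.
  → All conditions met; jurisdiction exists.
The Provincial Court of Morholm:
  (a) The claim is a tort claim, which satisfies one of the alternatives. Condition met.
  (b) Drummond Industries has its principal place of business in Morholm, so this disjunct is met. Satisfied.
  (c) The claim is a tort claim, not a property claim, so one alternative holds. And the carve-out is inapplicable — the operative events occurred in Harkmere, not Morholm. Satisfied.
  (d) Drummond Industries resides in Morholm, so this disjunct is met. Condition met.
  (e) The plaintiff resides in Casfield, which is not Morholm, so one alternative holds. Satisfied.
  → Jurisdiction lies.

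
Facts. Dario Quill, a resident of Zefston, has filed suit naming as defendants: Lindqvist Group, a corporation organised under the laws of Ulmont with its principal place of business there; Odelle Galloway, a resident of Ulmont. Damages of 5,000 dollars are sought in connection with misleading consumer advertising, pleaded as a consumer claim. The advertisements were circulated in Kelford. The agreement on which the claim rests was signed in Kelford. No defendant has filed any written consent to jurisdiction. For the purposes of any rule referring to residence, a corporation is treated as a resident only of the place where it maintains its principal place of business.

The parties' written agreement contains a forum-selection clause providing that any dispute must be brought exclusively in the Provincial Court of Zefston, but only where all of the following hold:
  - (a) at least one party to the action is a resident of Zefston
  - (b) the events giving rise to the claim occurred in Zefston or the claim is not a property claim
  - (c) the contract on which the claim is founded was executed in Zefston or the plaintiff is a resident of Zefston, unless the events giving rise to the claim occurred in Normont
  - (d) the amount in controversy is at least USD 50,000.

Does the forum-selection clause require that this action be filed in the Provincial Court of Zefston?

The Provincial Court of Zefston:
  (a) Dario Quill resides in Zefston. Met.
  (b) The claim is a consumer claim, not a property claim — that alternative is enough. Condition met.
  (c) The plaintiff resides in Zefston, so this disjunct is met. Satisfied.
  (d) The amount in controversy is 5,000 dollars, below the USD 50,000 floor. Condition not met.
  → The clause does not apply.

No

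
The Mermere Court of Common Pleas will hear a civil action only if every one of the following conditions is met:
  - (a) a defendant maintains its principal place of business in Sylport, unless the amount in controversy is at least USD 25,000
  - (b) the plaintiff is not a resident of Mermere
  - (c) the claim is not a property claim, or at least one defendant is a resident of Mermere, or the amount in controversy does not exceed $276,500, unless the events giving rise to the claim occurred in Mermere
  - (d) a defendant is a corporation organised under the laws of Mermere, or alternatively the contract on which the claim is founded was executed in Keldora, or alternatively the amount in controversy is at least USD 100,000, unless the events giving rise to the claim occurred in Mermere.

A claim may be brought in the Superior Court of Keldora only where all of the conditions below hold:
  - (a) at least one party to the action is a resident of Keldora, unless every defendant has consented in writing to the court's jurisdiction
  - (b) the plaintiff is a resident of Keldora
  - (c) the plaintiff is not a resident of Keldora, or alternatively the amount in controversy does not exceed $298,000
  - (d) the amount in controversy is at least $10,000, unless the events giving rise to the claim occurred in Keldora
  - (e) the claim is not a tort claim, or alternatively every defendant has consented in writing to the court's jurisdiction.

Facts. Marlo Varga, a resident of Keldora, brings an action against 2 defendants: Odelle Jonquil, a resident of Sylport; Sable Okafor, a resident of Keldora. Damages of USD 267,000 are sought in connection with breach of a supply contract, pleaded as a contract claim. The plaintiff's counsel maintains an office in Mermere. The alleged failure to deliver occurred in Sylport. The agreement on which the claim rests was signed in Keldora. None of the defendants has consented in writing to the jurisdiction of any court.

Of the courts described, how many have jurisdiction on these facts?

The Mermere Court of Common Pleas:
  (a) No defendant is a corporation. However, the amount in controversy is USD 267,000, which meets the USD 25,000 floor, so the 'unless' proviso supplies this condition. Met.
  (b) The plaintiff resides in Keldora, which is not Mermere. Condition met.
  (c) The claim is a contract claim, not a property claim — that alternative is enough. Satisfied.
  (d) The contract was executed in Keldora — that alternative is enough. Satisfied.
  → All conditions met; jurisdiction exists.
The Superior Court of Keldora:
  (a) Marlo Varga resides in Keldora. Condition met.
  (b) The plaintiff resides in Keldora. Satisfied.
  (c) The amount in controversy is USD 267,000, within the $298,000 ceiling, so this disjunct is met. Met.
  (d) The amount in controversy is USD 267,000, which meets the $10,000 floor. Condition met.
  (e) The claim is a contract claim, not a tort claim, so this disjunct is met. Met.
  → Jurisdiction lies.
Courts with jurisdiction: the Mermere Court of Common Pleas, the Superior Court of Keldora — 2 in total.

2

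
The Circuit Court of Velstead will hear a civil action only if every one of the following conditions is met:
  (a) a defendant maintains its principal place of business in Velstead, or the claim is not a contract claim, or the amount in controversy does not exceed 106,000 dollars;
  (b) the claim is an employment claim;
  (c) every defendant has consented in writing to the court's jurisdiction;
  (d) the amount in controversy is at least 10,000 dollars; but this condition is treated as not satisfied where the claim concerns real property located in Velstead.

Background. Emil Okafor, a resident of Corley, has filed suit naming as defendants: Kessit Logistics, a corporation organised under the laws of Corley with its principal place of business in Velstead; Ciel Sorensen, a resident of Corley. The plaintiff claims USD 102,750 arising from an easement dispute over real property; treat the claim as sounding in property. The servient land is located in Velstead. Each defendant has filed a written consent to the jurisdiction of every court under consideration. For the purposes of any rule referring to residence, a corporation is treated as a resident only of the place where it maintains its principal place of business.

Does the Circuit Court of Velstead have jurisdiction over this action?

The Circuit Court of Velstead:
  (a) Kessit Logistics has its principal place of business in Velstead, so this disjunct is met. Met.
  (b) The claim is a property claim, not an employment claim. Fails.
  (c) Every defendant has filed written consent. Satisfied.
  (d) The amount in controversy is $102,750, which meets the USD 10,000 floor. But the carve-out bites: the property lies in Velstead. Not met.
  → Not every requirement is met — no jurisdiction.

No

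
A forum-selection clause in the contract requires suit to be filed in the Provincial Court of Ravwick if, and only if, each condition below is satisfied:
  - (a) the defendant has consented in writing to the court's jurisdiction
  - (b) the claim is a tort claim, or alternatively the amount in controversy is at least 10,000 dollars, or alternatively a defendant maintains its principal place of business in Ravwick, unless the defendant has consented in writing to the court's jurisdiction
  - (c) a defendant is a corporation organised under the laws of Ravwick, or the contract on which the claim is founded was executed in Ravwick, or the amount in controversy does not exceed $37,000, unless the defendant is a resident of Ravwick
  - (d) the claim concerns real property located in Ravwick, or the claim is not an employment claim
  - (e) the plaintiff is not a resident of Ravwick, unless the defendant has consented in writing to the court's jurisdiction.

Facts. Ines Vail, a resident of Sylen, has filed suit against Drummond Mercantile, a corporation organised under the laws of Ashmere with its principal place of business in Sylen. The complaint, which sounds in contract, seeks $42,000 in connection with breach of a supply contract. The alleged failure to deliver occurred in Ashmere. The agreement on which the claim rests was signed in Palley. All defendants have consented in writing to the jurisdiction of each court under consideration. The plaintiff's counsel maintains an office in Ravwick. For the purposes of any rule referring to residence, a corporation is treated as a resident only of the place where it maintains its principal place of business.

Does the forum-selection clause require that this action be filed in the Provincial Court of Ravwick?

The Provincial Court of Ravwick:
  (a) Every defendant has filed written consent. Condition met.
  (b) The amount in controversy is 42,000 dollars, which meets the 10,000 dollars floor, so one alternative holds. Condition met.
  (c) The corporate defendant(s) are organised in Ashmere, not Ravwick; the contract was executed in Palley, not Ravwick; the amount in controversy is $42,000, above the $37,000 ceiling — none of the alternatives is met. Nor does the 'unless' clause help: the defendant resides in Sylen, not Ravwick. Condition not met.
  (d) The claim is a contract claim, not an employment claim — that alternative is enough. Condition met.
  (e) The plaintiff resides in Sylen, which is not Ravwick. Satisfied.
  → Forum clause is not triggered.

No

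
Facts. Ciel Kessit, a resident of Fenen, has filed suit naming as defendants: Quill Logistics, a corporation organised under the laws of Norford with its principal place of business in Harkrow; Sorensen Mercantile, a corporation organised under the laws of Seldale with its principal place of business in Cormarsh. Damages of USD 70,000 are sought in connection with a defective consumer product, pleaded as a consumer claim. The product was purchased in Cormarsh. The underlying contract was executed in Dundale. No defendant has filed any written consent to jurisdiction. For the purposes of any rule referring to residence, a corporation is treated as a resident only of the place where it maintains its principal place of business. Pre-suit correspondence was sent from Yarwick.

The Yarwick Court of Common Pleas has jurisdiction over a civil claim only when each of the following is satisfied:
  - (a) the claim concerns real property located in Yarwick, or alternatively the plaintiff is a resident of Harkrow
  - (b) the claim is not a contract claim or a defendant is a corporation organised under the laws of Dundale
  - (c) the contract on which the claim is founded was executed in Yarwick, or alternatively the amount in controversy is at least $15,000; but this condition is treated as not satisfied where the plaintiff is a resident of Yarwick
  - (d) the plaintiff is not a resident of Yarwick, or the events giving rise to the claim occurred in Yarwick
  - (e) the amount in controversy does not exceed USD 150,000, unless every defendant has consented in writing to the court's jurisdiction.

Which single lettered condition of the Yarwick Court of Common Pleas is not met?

The Yarwick Court of Common Pleas:
  (a) The claim does not concern real property; the plaintiff resides in Fenen, not Harkrow — every alternative fails. Condition not met.
  (b) The claim is a consumer claim, not a contract claim, which satisfies one of the alternatives. Satisfied.
  (c) The amount in controversy is 70,000 dollars, which meets the $15,000 floor, which satisfies one of the alternatives. And the carve-out is inapplicable — the plaintiff resides in Fenen, not Yarwick. Satisfied.
  (d) The plaintiff resides in Fenen, which is not Yarwick — that alternative is enough. Condition met.
  (e) The amount in controversy is 70,000 dollars, within the $150,000 ceiling. Satisfied.
Only condition (a) fails.

(a)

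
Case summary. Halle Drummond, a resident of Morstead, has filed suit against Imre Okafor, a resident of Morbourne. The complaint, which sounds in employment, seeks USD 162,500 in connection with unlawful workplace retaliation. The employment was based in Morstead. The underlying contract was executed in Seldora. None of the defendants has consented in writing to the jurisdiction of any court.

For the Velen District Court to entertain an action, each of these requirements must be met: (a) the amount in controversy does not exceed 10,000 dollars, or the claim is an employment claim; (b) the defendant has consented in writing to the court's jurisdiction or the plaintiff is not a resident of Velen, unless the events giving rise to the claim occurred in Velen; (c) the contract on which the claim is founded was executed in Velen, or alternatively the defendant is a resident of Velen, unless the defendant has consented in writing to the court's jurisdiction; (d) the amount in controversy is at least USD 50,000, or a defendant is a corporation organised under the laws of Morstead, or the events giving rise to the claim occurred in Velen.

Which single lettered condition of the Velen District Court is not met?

(c)

The Velen District Court:
  (a) The claim is an employment claim, so this disjunct is met. Condition met.
  (b) The plaintiff resides in Morstead, which is not Velen — that alternative is enough. Satisfied.
  (c) The contract was executed in Seldora, not Velen; the defendant resides in Morbourne, not Velen — every alternative fails. And no such written consent has been filed, so the proviso does not save it. Condition not met.
  (d) The amount in controversy is $162,500, which meets the $50,000 floor, which satisfies one of the alternatives. Condition met.
Only condition (c) fails.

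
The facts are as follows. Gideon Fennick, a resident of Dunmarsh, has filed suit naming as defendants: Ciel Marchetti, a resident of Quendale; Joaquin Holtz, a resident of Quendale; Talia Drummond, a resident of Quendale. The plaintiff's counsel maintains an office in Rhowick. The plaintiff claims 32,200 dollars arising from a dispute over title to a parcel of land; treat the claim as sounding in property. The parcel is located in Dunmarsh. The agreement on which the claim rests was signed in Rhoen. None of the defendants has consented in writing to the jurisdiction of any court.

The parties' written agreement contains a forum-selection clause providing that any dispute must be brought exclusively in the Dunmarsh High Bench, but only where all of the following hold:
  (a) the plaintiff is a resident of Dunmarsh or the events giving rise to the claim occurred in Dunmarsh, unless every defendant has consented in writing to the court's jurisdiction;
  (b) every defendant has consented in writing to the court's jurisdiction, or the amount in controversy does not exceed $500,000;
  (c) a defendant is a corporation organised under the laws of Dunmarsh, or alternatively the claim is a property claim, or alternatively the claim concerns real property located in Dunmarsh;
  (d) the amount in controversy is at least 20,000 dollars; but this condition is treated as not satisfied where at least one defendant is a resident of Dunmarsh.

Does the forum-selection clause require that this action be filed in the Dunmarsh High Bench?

Yes

The Dunmarsh High Bench:
  (a) The plaintiff resides in Dunmarsh, so this disjunct is met. Met.
  (b) The amount in controversy is USD 32,200, within the 500,000 dollars ceiling, so this disjunct is met. Satisfied.
  (c) The claim is a property claim, which satisfies one of the alternatives. Met.
  (d) The amount in controversy is $32,200, which meets the 20,000 dollars floor. And the carve-out is inapplicable — no defendant resides in Dunmarsh (they reside in Quendale, Quendale, Quendale). Condition met.
  → The clause applies.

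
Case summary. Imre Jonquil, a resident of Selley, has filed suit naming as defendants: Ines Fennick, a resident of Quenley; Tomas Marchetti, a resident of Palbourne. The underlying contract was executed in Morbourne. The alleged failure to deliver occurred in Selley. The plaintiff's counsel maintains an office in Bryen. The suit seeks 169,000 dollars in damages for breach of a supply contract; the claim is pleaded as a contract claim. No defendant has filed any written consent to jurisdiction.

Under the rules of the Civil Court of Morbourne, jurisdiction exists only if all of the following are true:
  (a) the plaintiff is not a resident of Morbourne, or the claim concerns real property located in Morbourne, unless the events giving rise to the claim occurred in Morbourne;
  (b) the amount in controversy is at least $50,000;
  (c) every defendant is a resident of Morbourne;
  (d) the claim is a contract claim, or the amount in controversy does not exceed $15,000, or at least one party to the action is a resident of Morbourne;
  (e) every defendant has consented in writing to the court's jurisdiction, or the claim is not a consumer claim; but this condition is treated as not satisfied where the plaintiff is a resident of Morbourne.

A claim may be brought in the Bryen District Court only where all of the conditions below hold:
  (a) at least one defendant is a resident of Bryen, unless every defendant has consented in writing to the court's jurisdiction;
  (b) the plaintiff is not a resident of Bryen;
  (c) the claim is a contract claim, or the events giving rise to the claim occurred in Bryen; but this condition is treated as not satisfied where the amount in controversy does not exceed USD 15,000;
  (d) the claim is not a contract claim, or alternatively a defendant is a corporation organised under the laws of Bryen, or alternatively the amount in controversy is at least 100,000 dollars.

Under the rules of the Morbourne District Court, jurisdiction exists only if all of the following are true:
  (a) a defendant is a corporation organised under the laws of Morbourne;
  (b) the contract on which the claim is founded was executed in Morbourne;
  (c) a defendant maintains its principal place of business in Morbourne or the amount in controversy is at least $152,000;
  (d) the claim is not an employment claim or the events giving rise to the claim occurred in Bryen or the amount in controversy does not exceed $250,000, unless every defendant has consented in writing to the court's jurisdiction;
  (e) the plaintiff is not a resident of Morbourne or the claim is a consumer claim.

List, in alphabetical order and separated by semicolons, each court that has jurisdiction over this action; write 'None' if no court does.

None

The Civil Court of Morbourne:
  (a) The plaintiff resides in Selley, which is not Morbourne, so one alternative holds. Met.
  (b) The amount in controversy is 169,000 dollars, which meets the USD 50,000 floor. Met.
  (c) The defendants reside as follows — Ines Fennick in Quenley, Tomas Marchetti in Palbourne — not all in Morbourne. Not met.
  (d) The claim is a contract claim, so this disjunct is met. Satisfied.
  (e) The claim is a contract claim, not a consumer claim — that alternative is enough. The carve-out does not apply: the plaintiff resides in Selley, not Morbourne. Met.
  → The court lacks jurisdiction.
The Bryen District Court:
  (a) No defendant resides in Bryen (they reside in Quenley, Palbourne). And no such written consent has been filed, so the proviso does not save it. Fails.
  (b) The plaintiff resides in Selley, which is not Bryen. Condition met.
  (c) The claim is a contract claim, which satisfies one of the alternatives. The carve-out does not apply: the amount in controversy is 169,000 dollars, above the $15,000 ceiling. Satisfied.
  (d) The amount in controversy is USD 169,000, which meets the USD 100,000 floor, which satisfies one of the alternatives. Met.
  → The court lacks jurisdiction.
The Morbourne District Court:
  (a) No defendant is a corporation. Fails.
  (b) The contract was executed in Morbourne. Satisfied.
  (c) The amount in controversy is $169,000, which meets the USD 152,000 floor, so one alternative holds. Condition met.
  (d) The claim is a contract claim, not an employment claim — that alternative is enough. Condition met.
  (e) The plaintiff resides in Selley, which is not Morbourne — that alternative is enough. Satisfied.
  → The court lacks jurisdiction.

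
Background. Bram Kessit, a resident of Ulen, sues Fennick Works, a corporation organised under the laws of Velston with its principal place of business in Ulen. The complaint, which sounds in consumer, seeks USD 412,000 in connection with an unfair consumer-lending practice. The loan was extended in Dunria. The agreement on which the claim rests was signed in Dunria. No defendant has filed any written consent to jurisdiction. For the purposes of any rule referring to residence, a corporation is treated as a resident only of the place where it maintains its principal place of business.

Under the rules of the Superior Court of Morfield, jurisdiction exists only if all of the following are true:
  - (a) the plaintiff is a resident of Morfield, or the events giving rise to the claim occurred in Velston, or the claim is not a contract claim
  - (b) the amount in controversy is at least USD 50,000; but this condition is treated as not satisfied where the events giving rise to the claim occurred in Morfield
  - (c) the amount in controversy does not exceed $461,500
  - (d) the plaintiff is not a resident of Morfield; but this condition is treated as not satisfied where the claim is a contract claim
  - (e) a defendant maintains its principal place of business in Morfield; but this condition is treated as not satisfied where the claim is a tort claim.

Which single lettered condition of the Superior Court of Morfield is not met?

The Superior Court of Morfield:
  (a) The claim is a consumer claim, not a contract claim, which satisfies one of the alternatives. Satisfied.
  (b) The amount in controversy is 412,000 dollars, which meets the USD 50,000 floor. The exception is not triggered, since the operative events occurred in Dunria, not Morfield. Satisfied.
  (c) The amount in controversy is $412,000, within the $461,500 ceiling. Met.
  (d) The plaintiff resides in Ulen, which is not Morfield. The exception is not triggered, since the claim is a consumer claim, not a contract claim. Satisfied.
  (e) The corporate defendant(s) have their principal place of business in Ulen, not Morfield. Fails.
Only condition (e) fails.

(e)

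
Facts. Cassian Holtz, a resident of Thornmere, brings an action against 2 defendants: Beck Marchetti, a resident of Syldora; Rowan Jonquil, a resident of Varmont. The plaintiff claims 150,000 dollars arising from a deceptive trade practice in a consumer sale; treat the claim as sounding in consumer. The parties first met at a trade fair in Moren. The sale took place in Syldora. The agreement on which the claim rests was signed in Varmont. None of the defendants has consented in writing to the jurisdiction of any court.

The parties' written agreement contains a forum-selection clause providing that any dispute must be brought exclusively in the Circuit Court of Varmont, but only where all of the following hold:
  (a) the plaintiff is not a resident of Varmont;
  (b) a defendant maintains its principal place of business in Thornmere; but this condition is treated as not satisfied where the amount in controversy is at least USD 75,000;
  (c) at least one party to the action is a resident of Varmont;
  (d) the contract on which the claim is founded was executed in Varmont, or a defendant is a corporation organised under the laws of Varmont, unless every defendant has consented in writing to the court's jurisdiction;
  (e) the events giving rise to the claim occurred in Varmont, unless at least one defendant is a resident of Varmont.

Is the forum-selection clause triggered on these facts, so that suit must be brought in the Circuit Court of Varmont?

The Circuit Court of Varmont:
  (a) The plaintiff resides in Thornmere, which is not Varmont. Satisfied.
  (b) No defendant is a corporation. Not satisfied.
  (c) Rowan Jonquil resides in Varmont. Satisfied.
  (d) The contract was executed in Varmont, which satisfies one of the alternatives. Met.
  (e) The operative events occurred in Syldora, not Varmont. But Rowan Jonquil resides in Varmont, and the 'unless' clause therefore excuses the requirement. Condition met.
  → The clause does not apply.

No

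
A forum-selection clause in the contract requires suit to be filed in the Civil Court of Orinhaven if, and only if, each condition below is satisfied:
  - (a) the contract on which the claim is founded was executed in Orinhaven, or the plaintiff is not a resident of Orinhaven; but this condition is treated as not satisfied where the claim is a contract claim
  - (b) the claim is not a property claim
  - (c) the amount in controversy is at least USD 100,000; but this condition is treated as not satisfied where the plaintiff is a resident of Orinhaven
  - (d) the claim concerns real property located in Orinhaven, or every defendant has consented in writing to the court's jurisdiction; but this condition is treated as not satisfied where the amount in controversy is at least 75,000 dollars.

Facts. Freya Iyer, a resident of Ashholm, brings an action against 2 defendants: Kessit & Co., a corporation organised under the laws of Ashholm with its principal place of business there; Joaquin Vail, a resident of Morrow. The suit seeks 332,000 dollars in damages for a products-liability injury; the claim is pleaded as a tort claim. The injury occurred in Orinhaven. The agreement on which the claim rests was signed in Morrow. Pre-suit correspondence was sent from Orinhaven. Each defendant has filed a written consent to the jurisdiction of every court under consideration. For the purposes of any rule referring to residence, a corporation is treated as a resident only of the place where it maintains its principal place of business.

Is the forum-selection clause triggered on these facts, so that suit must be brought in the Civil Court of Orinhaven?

No

The Civil Court of Orinhaven:
  (a) The plaintiff resides in Ashholm, which is not Orinhaven, which satisfies one of the alternatives. The carve-out does not apply: the claim is a tort claim, not a contract claim. Condition met.
  (b) The claim is a tort claim, not a property claim. Condition met.
  (c) The amount in controversy is $332,000, which meets the $100,000 floor. The exception is not triggered, since the plaintiff resides in Ashholm, not Orinhaven. Condition met.
  (d) Every defendant has filed written consent, which satisfies one of the alternatives. However, the amount in controversy is USD 332,000, which meets the 75,000 dollars floor, which falls within the stated exception and so defeats the condition. Condition not met.
  → Forum clause is not triggered.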